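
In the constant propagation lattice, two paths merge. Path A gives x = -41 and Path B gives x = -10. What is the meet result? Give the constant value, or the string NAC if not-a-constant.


Meet operation: if both paths give the same constant, result is that constant; if they differ, result is NAC (not-a-constant).
Path A: -41, Path B: -10 -> differ
Result: not-a-constant -> NAC

NAC


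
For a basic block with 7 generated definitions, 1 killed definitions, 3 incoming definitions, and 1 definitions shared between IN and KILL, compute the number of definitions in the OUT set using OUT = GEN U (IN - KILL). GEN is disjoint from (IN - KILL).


IN - KILL: 3 - 1 = 2 surviving definitions
OUT = GEN + surviving = 7 + 2 = 9

9


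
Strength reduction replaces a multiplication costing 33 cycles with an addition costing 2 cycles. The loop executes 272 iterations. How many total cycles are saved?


Per-iteration saving = 33 - 2 = 31
Total saved = 272 * 31 = 8432

8432


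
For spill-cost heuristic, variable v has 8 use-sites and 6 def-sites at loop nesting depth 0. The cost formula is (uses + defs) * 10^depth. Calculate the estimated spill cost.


uses + defs = 8 + 6 = 14
10^0 = 1
Spill cost = 14 * 1 = 14

14


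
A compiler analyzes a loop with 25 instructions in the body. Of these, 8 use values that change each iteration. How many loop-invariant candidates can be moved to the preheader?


Invariant candidates = total - loop-dependent
= 25 - 8 = 17

17


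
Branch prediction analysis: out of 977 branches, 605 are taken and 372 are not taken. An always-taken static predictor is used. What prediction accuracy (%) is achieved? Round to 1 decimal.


Predictor: always-taken
Correct predictions = 605
Accuracy = 605 / 977 * 100 = 61.9%

61.9


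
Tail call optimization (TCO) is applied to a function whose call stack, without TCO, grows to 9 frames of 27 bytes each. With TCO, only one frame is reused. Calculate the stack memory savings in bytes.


Without TCO: 9 * 27 = 243 bytes
With TCO: reuse 1 frame = 27 bytes
Savings = 243 - 27 = 216

216


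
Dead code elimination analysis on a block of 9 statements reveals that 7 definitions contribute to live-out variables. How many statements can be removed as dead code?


Dead code = total statements - live definitions
= 9 - 7 = 2

2


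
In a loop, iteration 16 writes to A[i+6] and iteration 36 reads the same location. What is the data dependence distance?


Distance = read iteration - write iteration
= 36 - 16 = 20

20


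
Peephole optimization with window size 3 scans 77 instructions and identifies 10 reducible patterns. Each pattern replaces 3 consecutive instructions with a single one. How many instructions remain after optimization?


Each match removes 2 instructions.
Total removed = 10 * 2 = 20
Remaining = 77 - 20 = 57

57


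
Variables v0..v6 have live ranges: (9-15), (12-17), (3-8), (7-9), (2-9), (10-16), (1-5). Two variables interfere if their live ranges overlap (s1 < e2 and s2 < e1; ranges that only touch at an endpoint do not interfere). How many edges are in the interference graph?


Check all pairs for overlapping intervals.
Two intervals (s1,e1) and (s2,e2) overlap if s1 < e2 and s2 < e1.
v0 (9-15) vs v1..v6: overlaps v1, v5 -> 2
v1 (12-17) vs v2..v6: overlaps v5 -> 1
v2 (3-8) vs v3..v6: overlaps v3, v4, v6 -> 3
v3 (7-9) vs v4..v6: overlaps v4 -> 1
v4 (2-9) vs v5..v6: overlaps v6 -> 1
v5 (10-16) vs v6: overlaps none -> 0
Total overlapping pairs = 2 + 1 + 3 + 1 + 1 + 0 = 8

8


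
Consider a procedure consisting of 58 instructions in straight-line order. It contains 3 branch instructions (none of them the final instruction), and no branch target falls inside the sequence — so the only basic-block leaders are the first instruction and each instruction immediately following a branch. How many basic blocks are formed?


With no in-sequence branch targets, the leaders are the first instruction plus the instruction after each branch.
Number of basic blocks = branches + 1
= 3 + 1 = 4

4


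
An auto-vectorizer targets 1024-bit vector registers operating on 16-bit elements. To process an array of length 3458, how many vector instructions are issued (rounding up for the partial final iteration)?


Width = 1024 / 16 = 64 elements per vector op
Iterations = ceil(3458 / 64) = 55

55


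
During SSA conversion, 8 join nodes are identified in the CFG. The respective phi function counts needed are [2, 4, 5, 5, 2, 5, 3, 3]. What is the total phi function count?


Total phi functions = sum of phi functions at each join node
= 2 + 4 + 5 + 5 + 2 + 5 + 3 + 3 = 29

29


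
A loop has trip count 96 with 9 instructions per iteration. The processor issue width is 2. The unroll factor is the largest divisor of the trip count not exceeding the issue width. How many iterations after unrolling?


Largest divisor of 96 <= 2 is 2
New iterations = 96 / 2 = 48

48


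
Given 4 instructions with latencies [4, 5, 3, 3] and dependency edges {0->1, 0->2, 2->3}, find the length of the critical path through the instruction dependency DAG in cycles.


Compute longest path through dependency graph: dist(Ik) = max over predecessors of dist + latency(Ik).
dist(I0) = latency 4 = 4
dist(I1) = dist(I0) + 5 = 4 + 5 = 9
dist(I2) = dist(I0) + 3 = 4 + 3 = 7
dist(I3) = dist(I2) + 3 = 7 + 3 = 10
Critical path = max dist = 10

10


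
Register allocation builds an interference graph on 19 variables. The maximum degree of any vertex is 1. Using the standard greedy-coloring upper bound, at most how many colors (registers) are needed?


Greedy coloring never needs more than (max_degree + 1) colors: when coloring a vertex, at most max_degree neighbors are already colored.
Upper bound = 1 + 1 = 2

2


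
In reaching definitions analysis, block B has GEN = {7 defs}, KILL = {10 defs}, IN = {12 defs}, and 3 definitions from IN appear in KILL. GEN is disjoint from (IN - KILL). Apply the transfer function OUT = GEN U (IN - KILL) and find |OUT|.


IN - KILL: 12 - 3 = 9 surviving definitions
OUT = GEN + surviving = 7 + 9 = 16

16


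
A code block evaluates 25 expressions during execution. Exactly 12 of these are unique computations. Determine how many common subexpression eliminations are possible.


CSE count = total expressions - unique expressions
= 25 - 12 = 13

13


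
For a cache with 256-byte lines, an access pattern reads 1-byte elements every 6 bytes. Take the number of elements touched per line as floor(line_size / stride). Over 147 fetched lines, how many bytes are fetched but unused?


Elements per line = floor(256 / 6) = 42
Bytes used per line = 42 * 1 = 42
Wasted per line = 256 - 42 = 214
Total wasted = 214 * 147 = 31458

31458


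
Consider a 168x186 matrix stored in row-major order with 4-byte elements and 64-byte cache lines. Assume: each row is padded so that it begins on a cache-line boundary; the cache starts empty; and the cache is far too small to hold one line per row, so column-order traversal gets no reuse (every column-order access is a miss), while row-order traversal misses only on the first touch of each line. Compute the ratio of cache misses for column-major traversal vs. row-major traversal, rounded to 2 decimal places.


Each row occupies 186 * 4 = 744 bytes and starts on a line boundary, so it spans ceil(744 / 64) = 12 cache lines.
Row-major traversal misses (one per line touched): 168 * ceil(186 * 4 / 64) = 2016
Column-major traversal misses (no reuse, every access misses): 168 * 186 = 31248
Ratio = 31248 / 2016 = 15.5

15.5


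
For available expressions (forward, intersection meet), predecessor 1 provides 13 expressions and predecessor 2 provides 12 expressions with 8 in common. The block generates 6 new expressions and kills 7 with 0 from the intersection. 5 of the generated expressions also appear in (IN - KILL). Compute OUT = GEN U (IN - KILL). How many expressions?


IN = intersection of predecessors = 8
IN - KILL = 8 - 0 = 8
|OUT| = |GEN| + |IN - KILL| - |GEN ∩ (IN - KILL)| = 6 + 8 - 5 = 9

9


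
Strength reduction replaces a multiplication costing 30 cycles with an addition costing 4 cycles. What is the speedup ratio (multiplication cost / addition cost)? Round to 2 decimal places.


Ratio = mult_cost / add_cost = 30 / 4 = 7.5

7.5


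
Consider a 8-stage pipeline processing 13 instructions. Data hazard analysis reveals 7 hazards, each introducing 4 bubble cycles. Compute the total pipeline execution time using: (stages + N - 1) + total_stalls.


Base cycles = 8 + 13 - 1 = 20
Total stalls = 7 * 4 = 28
Total = 20 + 28 = 48

48


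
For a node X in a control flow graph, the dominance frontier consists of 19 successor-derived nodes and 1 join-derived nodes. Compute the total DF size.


DF(X) = direct successor contributions + join point contributions
= 19 + 1 = 20

20


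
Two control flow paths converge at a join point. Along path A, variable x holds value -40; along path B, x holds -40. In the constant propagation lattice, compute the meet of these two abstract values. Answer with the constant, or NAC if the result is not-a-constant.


Meet operation: if both paths give the same constant, result is that constant; if they differ, result is NAC (not-a-constant).
Path A: -40, Path B: -40 -> equal
Result: constant -> -40

-40


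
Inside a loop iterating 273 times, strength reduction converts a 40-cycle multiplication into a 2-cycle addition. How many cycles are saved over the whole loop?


Per-iteration saving = 40 - 2 = 38
Total saved = 273 * 38 = 10374

10374


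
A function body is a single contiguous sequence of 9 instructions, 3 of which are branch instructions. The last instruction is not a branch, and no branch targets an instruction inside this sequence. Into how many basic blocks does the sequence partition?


With no in-sequence branch targets, the leaders are the first instruction plus the instruction after each branch.
Number of basic blocks = branches + 1
= 3 + 1 = 4

4


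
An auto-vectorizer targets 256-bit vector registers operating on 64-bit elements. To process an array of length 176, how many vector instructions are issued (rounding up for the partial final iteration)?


Width = 256 / 64 = 4 elements per vector op
Iterations = ceil(176 / 4) = 44

44


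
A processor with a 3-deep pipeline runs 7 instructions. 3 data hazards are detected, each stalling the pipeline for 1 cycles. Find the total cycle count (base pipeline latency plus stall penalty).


Base cycles = 3 + 7 - 1 = 9
Total stalls = 3 * 1 = 3
Total = 9 + 3 = 12

12


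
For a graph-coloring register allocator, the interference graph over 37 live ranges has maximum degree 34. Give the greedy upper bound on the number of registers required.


Greedy coloring never needs more than (max_degree + 1) colors: when coloring a vertex, at most max_degree neighbors are already colored.
Upper bound = 34 + 1 = 35

35


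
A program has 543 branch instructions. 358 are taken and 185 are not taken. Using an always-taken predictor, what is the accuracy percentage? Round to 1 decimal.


Predictor: always-taken
Correct predictions = 358
Accuracy = 358 / 543 * 100 = 65.9%

65.9


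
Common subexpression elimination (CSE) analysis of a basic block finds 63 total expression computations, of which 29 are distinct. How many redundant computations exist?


CSE count = total expressions - unique expressions
= 63 - 29 = 34

34


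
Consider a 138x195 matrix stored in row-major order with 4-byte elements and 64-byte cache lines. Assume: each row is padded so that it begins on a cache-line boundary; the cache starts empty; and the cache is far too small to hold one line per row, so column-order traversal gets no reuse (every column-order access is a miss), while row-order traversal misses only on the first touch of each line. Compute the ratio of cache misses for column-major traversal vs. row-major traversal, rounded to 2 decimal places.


Each row occupies 195 * 4 = 780 bytes and starts on a line boundary, so it spans ceil(780 / 64) = 13 cache lines.
Row-major traversal misses (one per line touched): 138 * ceil(195 * 4 / 64) = 1794
Column-major traversal misses (no reuse, every access misses): 138 * 195 = 26910
Ratio = 26910 / 1794 = 15.0

15.0


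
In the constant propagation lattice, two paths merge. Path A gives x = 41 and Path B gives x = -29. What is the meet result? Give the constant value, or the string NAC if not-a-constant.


Meet operation: if both paths give the same constant, result is that constant; if they differ, result is NAC (not-a-constant).
Path A: 41, Path B: -29 -> differ
Result: not-a-constant -> NAC

NAC


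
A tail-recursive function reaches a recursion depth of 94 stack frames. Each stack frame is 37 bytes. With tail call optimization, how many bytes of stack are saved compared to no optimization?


Without TCO: 94 * 37 = 3478 bytes
With TCO: reuse 1 frame = 37 bytes
Savings = 3478 - 37 = 3441

3441


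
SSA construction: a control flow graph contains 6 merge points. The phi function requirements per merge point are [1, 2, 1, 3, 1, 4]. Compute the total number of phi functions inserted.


Total phi functions = sum of phi functions at each join node
= 1 + 2 + 1 + 3 + 1 + 4 = 12

12


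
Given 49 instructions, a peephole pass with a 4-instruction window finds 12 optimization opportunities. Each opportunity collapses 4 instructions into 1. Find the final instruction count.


Each match removes 3 instructions.
Total removed = 12 * 3 = 36
Remaining = 49 - 36 = 13

13


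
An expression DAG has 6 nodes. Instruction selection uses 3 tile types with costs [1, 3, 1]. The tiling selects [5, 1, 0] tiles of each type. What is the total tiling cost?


Total cost = sum(count_i * cost_i)
= 5*1 + 1*3 + 0*1
= 8

8


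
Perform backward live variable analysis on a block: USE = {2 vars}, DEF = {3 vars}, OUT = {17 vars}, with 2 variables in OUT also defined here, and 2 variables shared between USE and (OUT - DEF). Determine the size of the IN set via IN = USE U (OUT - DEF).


OUT - DEF: 17 - 2 = 15
|IN| = |USE| + |OUT - DEF| - |USE ∩ (OUT - DEF)| = 2 + 15 - 2 = 15

15


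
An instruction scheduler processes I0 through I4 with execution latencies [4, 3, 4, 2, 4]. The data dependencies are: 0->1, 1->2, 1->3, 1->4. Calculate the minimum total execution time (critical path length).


Compute longest path through dependency graph: dist(Ik) = max over predecessors of dist + latency(Ik).
dist(I0) = latency 4 = 4
dist(I1) = dist(I0) + 3 = 4 + 3 = 7
dist(I2) = dist(I1) + 4 = 7 + 4 = 11
dist(I3) = dist(I1) + 2 = 7 + 2 = 9
dist(I4) = dist(I1) + 4 = 7 + 4 = 11
Critical path = max dist = 11

11


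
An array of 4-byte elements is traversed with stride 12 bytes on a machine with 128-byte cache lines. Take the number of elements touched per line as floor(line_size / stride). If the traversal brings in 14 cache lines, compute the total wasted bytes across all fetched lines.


Elements per line = floor(128 / 12) = 10
Bytes used per line = 10 * 4 = 40
Wasted per line = 128 - 40 = 88
Total wasted = 88 * 14 = 1232

1232


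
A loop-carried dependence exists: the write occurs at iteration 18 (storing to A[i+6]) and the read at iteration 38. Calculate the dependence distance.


Distance = read iteration - write iteration
= 38 - 18 = 20

20


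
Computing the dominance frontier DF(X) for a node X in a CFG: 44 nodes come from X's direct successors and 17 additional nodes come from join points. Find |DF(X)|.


DF(X) = direct successor contributions + join point contributions
= 44 + 17 = 61

61


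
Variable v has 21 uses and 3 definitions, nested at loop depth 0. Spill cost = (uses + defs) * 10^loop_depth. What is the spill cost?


uses + defs = 21 + 3 = 24
10^0 = 1
Spill cost = 24 * 1 = 24

24


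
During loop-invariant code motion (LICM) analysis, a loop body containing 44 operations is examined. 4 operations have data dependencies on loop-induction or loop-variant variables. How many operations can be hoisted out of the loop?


Invariant candidates = total - loop-dependent
= 44 - 4 = 40

40


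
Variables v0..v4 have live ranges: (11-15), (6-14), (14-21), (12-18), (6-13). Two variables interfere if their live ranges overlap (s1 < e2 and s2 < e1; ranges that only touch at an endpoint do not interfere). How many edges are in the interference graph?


Check all pairs for overlapping intervals.
Two intervals (s1,e1) and (s2,e2) overlap if s1 < e2 and s2 < e1.
v0 (11-15) vs v1..v4: overlaps v1, v2, v3, v4 -> 4
v1 (6-14) vs v2..v4: overlaps v3, v4 -> 2
v2 (14-21) vs v3..v4: overlaps v3 -> 1
v3 (12-18) vs v4: overlaps v4 -> 1
Total overlapping pairs = 4 + 2 + 1 + 1 = 8

8


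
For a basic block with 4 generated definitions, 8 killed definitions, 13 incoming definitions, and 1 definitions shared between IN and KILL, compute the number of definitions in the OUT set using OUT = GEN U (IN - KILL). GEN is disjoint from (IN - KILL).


IN - KILL: 13 - 1 = 12 surviving definitions
OUT = GEN + surviving = 4 + 12 = 16

16


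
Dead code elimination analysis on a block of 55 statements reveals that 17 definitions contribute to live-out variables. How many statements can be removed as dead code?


Dead code = total statements - live definitions
= 55 - 17 = 38

38


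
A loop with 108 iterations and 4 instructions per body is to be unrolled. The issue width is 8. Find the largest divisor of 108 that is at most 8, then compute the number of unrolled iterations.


Largest divisor of 108 <= 8 is 6
New iterations = 108 / 6 = 18

18


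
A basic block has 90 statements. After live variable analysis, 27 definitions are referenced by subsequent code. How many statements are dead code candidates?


Dead code = total statements - live definitions
= 90 - 27 = 63

63


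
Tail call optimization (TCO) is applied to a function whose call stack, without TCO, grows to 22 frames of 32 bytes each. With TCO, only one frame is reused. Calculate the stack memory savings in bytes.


Without TCO: 22 * 32 = 704 bytes
With TCO: reuse 1 frame = 32 bytes
Savings = 704 - 32 = 672

672


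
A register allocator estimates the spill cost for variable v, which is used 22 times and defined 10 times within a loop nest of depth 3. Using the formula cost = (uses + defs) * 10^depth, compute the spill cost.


uses + defs = 22 + 10 = 32
10^3 = 1000
Spill cost = 32 * 1000 = 32000

32000


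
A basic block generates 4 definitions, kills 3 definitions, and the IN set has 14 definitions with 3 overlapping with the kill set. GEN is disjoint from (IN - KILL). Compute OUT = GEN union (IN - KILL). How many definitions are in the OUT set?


IN - KILL: 14 - 3 = 11 surviving definitions
OUT = GEN + surviving = 4 + 11 = 15

15


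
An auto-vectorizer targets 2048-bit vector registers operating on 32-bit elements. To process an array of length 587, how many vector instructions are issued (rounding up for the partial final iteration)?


Width = 2048 / 32 = 64 elements per vector op
Iterations = ceil(587 / 64) = 10

10


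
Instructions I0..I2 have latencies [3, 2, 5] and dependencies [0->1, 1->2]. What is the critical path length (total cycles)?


Compute longest path through dependency graph: dist(Ik) = max over predecessors of dist + latency(Ik).
dist(I0) = latency 3 = 3
dist(I1) = dist(I0) + 2 = 3 + 2 = 5
dist(I2) = dist(I1) + 5 = 5 + 5 = 10
Critical path = max dist = 10

10


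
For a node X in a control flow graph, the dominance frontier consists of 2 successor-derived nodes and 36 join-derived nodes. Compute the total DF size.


DF(X) = direct successor contributions + join point contributions
= 2 + 36 = 38

38


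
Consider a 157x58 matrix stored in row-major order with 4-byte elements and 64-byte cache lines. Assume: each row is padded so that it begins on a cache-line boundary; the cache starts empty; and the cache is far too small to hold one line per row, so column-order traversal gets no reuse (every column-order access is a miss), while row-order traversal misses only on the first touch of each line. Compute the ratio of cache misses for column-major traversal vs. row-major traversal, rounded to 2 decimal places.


Each row occupies 58 * 4 = 232 bytes and starts on a line boundary, so it spans ceil(232 / 64) = 4 cache lines.
Row-major traversal misses (one per line touched): 157 * ceil(58 * 4 / 64) = 628
Column-major traversal misses (no reuse, every access misses): 157 * 58 = 9106
Ratio = 9106 / 628 = 14.5

14.5


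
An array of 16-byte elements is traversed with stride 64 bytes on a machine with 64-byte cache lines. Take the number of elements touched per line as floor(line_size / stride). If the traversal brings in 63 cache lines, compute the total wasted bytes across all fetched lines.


Elements per line = floor(64 / 64) = 1
Bytes used per line = 1 * 16 = 16
Wasted per line = 64 - 16 = 48
Total wasted = 48 * 63 = 3024

3024


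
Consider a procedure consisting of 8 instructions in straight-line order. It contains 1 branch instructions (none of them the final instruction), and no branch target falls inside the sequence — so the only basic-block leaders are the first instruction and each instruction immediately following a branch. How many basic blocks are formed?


With no in-sequence branch targets, the leaders are the first instruction plus the instruction after each branch.
Number of basic blocks = branches + 1
= 1 + 1 = 2

2


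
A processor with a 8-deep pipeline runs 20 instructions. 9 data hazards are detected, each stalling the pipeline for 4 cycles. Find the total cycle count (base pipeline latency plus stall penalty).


Base cycles = 8 + 20 - 1 = 27
Total stalls = 9 * 4 = 36
Total = 27 + 36 = 63

63


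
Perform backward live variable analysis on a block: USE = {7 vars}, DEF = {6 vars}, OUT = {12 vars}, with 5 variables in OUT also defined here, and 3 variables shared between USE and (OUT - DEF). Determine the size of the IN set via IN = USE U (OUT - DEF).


OUT - DEF: 12 - 5 = 7
|IN| = |USE| + |OUT - DEF| - |USE ∩ (OUT - DEF)| = 7 + 7 - 3 = 11

11


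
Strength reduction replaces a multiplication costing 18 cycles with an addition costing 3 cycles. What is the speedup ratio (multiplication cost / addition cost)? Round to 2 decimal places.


Ratio = mult_cost / add_cost = 18 / 3 = 6.0

6.0


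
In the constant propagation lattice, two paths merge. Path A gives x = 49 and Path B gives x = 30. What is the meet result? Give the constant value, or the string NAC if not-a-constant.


Meet operation: if both paths give the same constant, result is that constant; if they differ, result is NAC (not-a-constant).
Path A: 49, Path B: 30 -> differ
Result: not-a-constant -> NAC

NAC


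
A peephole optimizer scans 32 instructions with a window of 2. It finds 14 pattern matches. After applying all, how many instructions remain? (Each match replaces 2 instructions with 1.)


Each match removes 1 instructions.
Total removed = 14 * 1 = 14
Remaining = 32 - 14 = 18

18


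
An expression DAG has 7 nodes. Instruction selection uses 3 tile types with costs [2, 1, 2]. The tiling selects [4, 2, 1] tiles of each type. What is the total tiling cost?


Total cost = sum(count_i * cost_i)
= 4*2 + 2*1 + 1*2
= 12

12


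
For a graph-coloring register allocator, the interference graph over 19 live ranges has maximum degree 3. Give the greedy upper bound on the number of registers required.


Greedy coloring never needs more than (max_degree + 1) colors: when coloring a vertex, at most max_degree neighbors are already colored.
Upper bound = 3 + 1 = 4

4


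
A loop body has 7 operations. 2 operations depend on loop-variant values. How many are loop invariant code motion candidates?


Invariant candidates = total - loop-dependent
= 7 - 2 = 5

5


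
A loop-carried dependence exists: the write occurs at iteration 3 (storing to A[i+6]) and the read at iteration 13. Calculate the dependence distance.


Distance = read iteration - write iteration
= 13 - 3 = 10

10


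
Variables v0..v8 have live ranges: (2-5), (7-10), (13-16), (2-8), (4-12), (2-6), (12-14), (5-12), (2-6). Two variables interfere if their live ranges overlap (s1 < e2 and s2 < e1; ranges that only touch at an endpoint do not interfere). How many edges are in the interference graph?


Check all pairs for overlapping intervals.
Two intervals (s1,e1) and (s2,e2) overlap if s1 < e2 and s2 < e1.
v0 (2-5) vs v1..v8: overlaps v3, v4, v5, v8 -> 4
v1 (7-10) vs v2..v8: overlaps v3, v4, v7 -> 3
v2 (13-16) vs v3..v8: overlaps v6 -> 1
v3 (2-8) vs v4..v8: overlaps v4, v5, v7, v8 -> 4
v4 (4-12) vs v5..v8: overlaps v5, v7, v8 -> 3
v5 (2-6) vs v6..v8: overlaps v7, v8 -> 2
v6 (12-14) vs v7..v8: overlaps none -> 0
v7 (5-12) vs v8: overlaps v8 -> 1
Total overlapping pairs = 4 + 3 + 1 + 4 + 3 + 2 + 0 + 1 = 18

18


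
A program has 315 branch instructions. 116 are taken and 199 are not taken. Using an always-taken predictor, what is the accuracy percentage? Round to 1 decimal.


Predictor: always-taken
Correct predictions = 116
Accuracy = 116 / 315 * 100 = 36.8%

36.8


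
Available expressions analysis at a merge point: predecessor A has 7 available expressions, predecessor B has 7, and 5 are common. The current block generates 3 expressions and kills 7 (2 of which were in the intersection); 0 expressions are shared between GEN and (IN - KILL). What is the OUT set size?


IN = intersection of predecessors = 5
IN - KILL = 5 - 2 = 3
|OUT| = |GEN| + |IN - KILL| - |GEN ∩ (IN - KILL)| = 3 + 3 - 0 = 6

6


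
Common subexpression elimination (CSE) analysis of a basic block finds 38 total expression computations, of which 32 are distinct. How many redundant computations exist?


CSE count = total expressions - unique expressions
= 38 - 32 = 6

6


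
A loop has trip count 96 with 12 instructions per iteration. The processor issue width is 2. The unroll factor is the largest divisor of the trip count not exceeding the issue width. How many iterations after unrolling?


Largest divisor of 96 <= 2 is 2
New iterations = 96 / 2 = 48

48


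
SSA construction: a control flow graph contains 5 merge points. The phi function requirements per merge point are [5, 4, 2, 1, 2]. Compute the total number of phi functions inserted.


Total phi functions = sum of phi functions at each join node
= 5 + 4 + 2 + 1 + 2 = 14

14


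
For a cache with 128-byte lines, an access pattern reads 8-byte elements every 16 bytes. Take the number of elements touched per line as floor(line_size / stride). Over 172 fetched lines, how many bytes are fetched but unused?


Elements per line = floor(128 / 16) = 8
Bytes used per line = 8 * 8 = 64
Wasted per line = 128 - 64 = 64
Total wasted = 64 * 172 = 11008

11008


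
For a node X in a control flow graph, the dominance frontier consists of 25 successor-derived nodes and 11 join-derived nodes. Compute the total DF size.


DF(X) = direct successor contributions + join point contributions
= 25 + 11 = 36

36


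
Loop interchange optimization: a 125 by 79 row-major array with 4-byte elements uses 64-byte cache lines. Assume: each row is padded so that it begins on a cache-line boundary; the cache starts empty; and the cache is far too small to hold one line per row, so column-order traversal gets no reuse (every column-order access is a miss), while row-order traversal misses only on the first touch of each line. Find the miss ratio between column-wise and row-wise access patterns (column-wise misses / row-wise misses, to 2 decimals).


Each row occupies 79 * 4 = 316 bytes and starts on a line boundary, so it spans ceil(316 / 64) = 5 cache lines.
Row-major traversal misses (one per line touched): 125 * ceil(79 * 4 / 64) = 625
Column-major traversal misses (no reuse, every access misses): 125 * 79 = 9875
Ratio = 9875 / 625 = 15.8

15.8


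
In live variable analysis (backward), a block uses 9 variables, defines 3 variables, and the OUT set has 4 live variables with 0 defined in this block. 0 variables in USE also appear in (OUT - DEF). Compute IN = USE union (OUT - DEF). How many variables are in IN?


OUT - DEF: 4 - 0 = 4
|IN| = |USE| + |OUT - DEF| - |USE ∩ (OUT - DEF)| = 9 + 4 - 0 = 13

13


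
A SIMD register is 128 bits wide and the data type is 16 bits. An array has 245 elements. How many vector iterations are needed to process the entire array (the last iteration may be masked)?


Width = 128 / 16 = 8 elements per vector op
Iterations = ceil(245 / 8) = 31

31


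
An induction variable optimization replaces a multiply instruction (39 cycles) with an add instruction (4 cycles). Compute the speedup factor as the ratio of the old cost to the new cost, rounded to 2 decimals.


Ratio = mult_cost / add_cost = 39 / 4 = 9.75

9.75


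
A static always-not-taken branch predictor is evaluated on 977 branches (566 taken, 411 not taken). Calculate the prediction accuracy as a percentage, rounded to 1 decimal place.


Predictor: always-not-taken
Correct predictions = 411
Accuracy = 411 / 977 * 100 = 42.1%

42.1


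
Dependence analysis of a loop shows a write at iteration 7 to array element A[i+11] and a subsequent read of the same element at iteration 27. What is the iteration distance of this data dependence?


Distance = read iteration - write iteration
= 27 - 7 = 20

20


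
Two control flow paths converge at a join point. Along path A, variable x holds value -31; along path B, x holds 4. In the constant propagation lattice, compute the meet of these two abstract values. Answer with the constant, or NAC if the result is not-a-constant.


Meet operation: if both paths give the same constant, result is that constant; if they differ, result is NAC (not-a-constant).
Path A: -31, Path B: 4 -> differ
Result: not-a-constant -> NAC

NAC


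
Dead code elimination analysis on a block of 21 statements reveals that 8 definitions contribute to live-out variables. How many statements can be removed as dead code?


Dead code = total statements - live definitions
= 21 - 8 = 13

13


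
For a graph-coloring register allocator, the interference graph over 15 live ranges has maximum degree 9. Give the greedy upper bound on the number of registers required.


Greedy coloring never needs more than (max_degree + 1) colors: when coloring a vertex, at most max_degree neighbors are already colored.
Upper bound = 9 + 1 = 10

10


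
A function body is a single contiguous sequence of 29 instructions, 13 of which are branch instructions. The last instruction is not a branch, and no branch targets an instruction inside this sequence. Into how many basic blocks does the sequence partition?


With no in-sequence branch targets, the leaders are the first instruction plus the instruction after each branch.
Number of basic blocks = branches + 1
= 13 + 1 = 14

14


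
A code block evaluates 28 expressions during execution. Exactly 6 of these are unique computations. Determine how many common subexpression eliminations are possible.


CSE count = total expressions - unique expressions
= 28 - 6 = 22

22


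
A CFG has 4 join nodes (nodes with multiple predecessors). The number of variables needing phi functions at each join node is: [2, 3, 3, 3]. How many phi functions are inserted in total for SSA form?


Total phi functions = sum of phi functions at each join node
= 2 + 3 + 3 + 3 = 11

11


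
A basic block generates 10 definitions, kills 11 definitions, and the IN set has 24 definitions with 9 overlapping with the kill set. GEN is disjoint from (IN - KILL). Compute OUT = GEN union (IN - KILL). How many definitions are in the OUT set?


IN - KILL: 24 - 9 = 15 surviving definitions
OUT = GEN + surviving = 10 + 15 = 25

25


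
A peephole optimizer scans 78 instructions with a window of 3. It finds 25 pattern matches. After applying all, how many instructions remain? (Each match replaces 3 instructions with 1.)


Each match removes 2 instructions.
Total removed = 25 * 2 = 50
Remaining = 78 - 50 = 28

28


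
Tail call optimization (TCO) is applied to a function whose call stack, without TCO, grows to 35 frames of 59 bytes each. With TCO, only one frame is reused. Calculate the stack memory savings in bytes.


Without TCO: 35 * 59 = 2065 bytes
With TCO: reuse 1 frame = 59 bytes
Savings = 2065 - 59 = 2006

2006


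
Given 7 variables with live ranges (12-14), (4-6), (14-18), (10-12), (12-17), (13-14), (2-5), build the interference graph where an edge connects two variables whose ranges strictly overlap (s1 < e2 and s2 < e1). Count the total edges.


Check all pairs for overlapping intervals.
Two intervals (s1,e1) and (s2,e2) overlap if s1 < e2 and s2 < e1.
v0 (12-14) vs v1..v6: overlaps v4, v5 -> 2
v1 (4-6) vs v2..v6: overlaps v6 -> 1
v2 (14-18) vs v3..v6: overlaps v4 -> 1
v3 (10-12) vs v4..v6: overlaps none -> 0
v4 (12-17) vs v5..v6: overlaps v5 -> 1
v5 (13-14) vs v6: overlaps none -> 0
Total overlapping pairs = 2 + 1 + 1 + 0 + 1 + 0 = 5

5


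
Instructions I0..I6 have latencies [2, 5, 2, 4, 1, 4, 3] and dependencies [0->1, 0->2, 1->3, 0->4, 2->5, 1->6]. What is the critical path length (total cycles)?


Compute longest path through dependency graph: dist(Ik) = max over predecessors of dist + latency(Ik).
dist(I0) = latency 2 = 2
dist(I1) = dist(I0) + 5 = 2 + 5 = 7
dist(I2) = dist(I0) + 2 = 2 + 2 = 4
dist(I3) = dist(I1) + 4 = 7 + 4 = 11
dist(I4) = dist(I0) + 1 = 2 + 1 = 3
dist(I5) = dist(I2) + 4 = 4 + 4 = 8
dist(I6) = dist(I1) + 3 = 7 + 3 = 10
Critical path = max dist = 11

11


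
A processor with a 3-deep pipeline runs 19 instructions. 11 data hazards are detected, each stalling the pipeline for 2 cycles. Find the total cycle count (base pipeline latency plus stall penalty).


Base cycles = 3 + 19 - 1 = 21
Total stalls = 11 * 2 = 22
Total = 21 + 22 = 43

43


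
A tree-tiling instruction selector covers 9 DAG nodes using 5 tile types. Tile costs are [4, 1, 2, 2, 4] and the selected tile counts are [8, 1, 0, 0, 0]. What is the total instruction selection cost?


Total cost = sum(count_i * cost_i)
= 8*4 + 1*1 + 0*2 + 0*2 + 0*4
= 33

33


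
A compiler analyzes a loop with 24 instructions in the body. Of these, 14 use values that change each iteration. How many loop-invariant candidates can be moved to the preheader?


Invariant candidates = total - loop-dependent
= 24 - 14 = 10

10


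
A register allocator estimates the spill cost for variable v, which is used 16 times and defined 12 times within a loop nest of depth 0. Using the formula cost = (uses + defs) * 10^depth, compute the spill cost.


uses + defs = 16 + 12 = 28
10^0 = 1
Spill cost = 28 * 1 = 28

28


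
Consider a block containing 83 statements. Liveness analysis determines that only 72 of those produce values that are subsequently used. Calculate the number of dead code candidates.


Dead code = total statements - live definitions
= 83 - 72 = 11

11


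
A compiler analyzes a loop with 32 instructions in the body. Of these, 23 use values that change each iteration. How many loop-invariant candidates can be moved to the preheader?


Invariant candidates = total - loop-dependent
= 32 - 23 = 9

9


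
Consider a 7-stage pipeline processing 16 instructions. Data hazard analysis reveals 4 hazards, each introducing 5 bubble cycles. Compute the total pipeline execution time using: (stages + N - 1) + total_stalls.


Base cycles = 7 + 16 - 1 = 22
Total stalls = 4 * 5 = 20
Total = 22 + 20 = 42

42


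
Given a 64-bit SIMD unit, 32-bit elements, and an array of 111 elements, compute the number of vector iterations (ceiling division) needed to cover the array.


Width = 64 / 32 = 2 elements per vector op
Iterations = ceil(111 / 2) = 56

56


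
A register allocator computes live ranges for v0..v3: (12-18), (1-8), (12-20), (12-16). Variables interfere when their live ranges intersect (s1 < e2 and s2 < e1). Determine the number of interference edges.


Check all pairs for overlapping intervals.
Two intervals (s1,e1) and (s2,e2) overlap if s1 < e2 and s2 < e1.
v0 (12-18) vs v1..v3: overlaps v2, v3 -> 2
v1 (1-8) vs v2..v3: overlaps none -> 0
v2 (12-20) vs v3: overlaps v3 -> 1
Total overlapping pairs = 2 + 0 + 1 = 3

3


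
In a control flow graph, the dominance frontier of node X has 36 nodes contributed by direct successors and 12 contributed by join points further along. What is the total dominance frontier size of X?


DF(X) = direct successor contributions + join point contributions
= 36 + 12 = 48

48


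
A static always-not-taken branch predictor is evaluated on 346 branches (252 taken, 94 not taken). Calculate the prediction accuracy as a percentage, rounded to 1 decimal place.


Predictor: always-not-taken
Correct predictions = 94
Accuracy = 94 / 346 * 100 = 27.2%

27.2


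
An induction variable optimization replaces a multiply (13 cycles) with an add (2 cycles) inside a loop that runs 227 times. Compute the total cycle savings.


Per-iteration saving = 13 - 2 = 11
Total saved = 227 * 11 = 2497

2497


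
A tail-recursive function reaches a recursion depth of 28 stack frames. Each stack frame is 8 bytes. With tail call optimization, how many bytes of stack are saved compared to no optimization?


Without TCO: 28 * 8 = 224 bytes
With TCO: reuse 1 frame = 8 bytes
Savings = 224 - 8 = 216

216


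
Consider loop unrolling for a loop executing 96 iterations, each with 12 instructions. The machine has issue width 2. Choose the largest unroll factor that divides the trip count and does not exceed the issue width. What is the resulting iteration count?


Largest divisor of 96 <= 2 is 2
New iterations = 96 / 2 = 48

48


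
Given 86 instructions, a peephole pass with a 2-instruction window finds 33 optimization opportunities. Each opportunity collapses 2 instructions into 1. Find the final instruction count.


Each match removes 1 instructions.
Total removed = 33 * 1 = 33
Remaining = 86 - 33 = 53

53


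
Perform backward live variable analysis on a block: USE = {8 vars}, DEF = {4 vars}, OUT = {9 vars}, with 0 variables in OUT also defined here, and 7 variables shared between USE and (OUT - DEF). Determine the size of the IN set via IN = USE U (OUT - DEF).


OUT - DEF: 9 - 0 = 9
|IN| = |USE| + |OUT - DEF| - |USE ∩ (OUT - DEF)| = 8 + 9 - 7 = 10

10


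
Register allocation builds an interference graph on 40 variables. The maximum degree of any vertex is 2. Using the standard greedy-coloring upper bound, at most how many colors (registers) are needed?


Greedy coloring never needs more than (max_degree + 1) colors: when coloring a vertex, at most max_degree neighbors are already colored.
Upper bound = 2 + 1 = 3

3


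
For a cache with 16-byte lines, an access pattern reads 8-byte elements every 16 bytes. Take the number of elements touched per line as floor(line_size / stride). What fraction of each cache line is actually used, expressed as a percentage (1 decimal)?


Elements per cache line = floor(16 / 16) = 1
Bytes used = 1 * 8 = 8
Utilization = 8 / 16 * 100 = 50.0%

50.0


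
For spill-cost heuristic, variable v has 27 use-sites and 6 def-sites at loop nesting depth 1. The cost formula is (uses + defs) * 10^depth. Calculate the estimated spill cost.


uses + defs = 27 + 6 = 33
10^1 = 10
Spill cost = 33 * 10 = 330

330


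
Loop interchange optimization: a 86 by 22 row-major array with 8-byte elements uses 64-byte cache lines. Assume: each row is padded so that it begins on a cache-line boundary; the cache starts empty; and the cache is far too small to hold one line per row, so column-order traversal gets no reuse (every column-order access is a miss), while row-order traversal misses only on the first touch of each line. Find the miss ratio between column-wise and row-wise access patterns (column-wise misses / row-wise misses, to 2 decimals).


Each row occupies 22 * 8 = 176 bytes and starts on a line boundary, so it spans ceil(176 / 64) = 3 cache lines.
Row-major traversal misses (one per line touched): 86 * ceil(22 * 8 / 64) = 258
Column-major traversal misses (no reuse, every access misses): 86 * 22 = 1892
Ratio = 1892 / 258 = 7.33

7.33
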